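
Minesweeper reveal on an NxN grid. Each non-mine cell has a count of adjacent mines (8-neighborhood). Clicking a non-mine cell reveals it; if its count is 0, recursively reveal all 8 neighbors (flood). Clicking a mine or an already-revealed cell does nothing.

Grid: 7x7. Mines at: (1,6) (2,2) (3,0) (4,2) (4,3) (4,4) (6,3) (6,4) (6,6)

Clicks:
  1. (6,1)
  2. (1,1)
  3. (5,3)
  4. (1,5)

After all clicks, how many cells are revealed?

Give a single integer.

Answer: 11

Derivation:
Click 1 (6,1) count=0: revealed 8 new [(4,0) (4,1) (5,0) (5,1) (5,2) (6,0) (6,1) (6,2)] -> total=8
Click 2 (1,1) count=1: revealed 1 new [(1,1)] -> total=9
Click 3 (5,3) count=5: revealed 1 new [(5,3)] -> total=10
Click 4 (1,5) count=1: revealed 1 new [(1,5)] -> total=11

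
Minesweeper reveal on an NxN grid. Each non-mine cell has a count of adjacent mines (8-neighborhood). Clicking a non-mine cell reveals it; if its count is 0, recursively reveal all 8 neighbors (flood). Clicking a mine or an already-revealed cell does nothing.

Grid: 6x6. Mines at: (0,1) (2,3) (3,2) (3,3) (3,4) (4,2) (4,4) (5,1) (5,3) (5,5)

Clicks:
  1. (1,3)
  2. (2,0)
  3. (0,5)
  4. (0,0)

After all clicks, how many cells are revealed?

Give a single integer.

Click 1 (1,3) count=1: revealed 1 new [(1,3)] -> total=1
Click 2 (2,0) count=0: revealed 8 new [(1,0) (1,1) (2,0) (2,1) (3,0) (3,1) (4,0) (4,1)] -> total=9
Click 3 (0,5) count=0: revealed 9 new [(0,2) (0,3) (0,4) (0,5) (1,2) (1,4) (1,5) (2,4) (2,5)] -> total=18
Click 4 (0,0) count=1: revealed 1 new [(0,0)] -> total=19

Answer: 19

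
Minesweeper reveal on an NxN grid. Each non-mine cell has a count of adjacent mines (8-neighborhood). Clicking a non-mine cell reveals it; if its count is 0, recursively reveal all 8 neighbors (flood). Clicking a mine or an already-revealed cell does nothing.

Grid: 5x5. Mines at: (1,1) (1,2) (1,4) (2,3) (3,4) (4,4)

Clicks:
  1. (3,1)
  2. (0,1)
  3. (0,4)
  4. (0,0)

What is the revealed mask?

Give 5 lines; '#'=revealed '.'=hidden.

Click 1 (3,1) count=0: revealed 11 new [(2,0) (2,1) (2,2) (3,0) (3,1) (3,2) (3,3) (4,0) (4,1) (4,2) (4,3)] -> total=11
Click 2 (0,1) count=2: revealed 1 new [(0,1)] -> total=12
Click 3 (0,4) count=1: revealed 1 new [(0,4)] -> total=13
Click 4 (0,0) count=1: revealed 1 new [(0,0)] -> total=14

Answer: ##..#
.....
###..
####.
####.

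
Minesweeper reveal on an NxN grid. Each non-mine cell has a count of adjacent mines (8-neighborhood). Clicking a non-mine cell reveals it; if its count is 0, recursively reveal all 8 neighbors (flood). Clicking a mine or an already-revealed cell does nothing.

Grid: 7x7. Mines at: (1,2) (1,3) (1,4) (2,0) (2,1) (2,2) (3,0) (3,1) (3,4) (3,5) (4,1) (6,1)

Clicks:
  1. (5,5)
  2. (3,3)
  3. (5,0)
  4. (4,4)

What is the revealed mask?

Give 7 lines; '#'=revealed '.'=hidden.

Click 1 (5,5) count=0: revealed 15 new [(4,2) (4,3) (4,4) (4,5) (4,6) (5,2) (5,3) (5,4) (5,5) (5,6) (6,2) (6,3) (6,4) (6,5) (6,6)] -> total=15
Click 2 (3,3) count=2: revealed 1 new [(3,3)] -> total=16
Click 3 (5,0) count=2: revealed 1 new [(5,0)] -> total=17
Click 4 (4,4) count=2: revealed 0 new [(none)] -> total=17

Answer: .......
.......
.......
...#...
..#####
#.#####
..#####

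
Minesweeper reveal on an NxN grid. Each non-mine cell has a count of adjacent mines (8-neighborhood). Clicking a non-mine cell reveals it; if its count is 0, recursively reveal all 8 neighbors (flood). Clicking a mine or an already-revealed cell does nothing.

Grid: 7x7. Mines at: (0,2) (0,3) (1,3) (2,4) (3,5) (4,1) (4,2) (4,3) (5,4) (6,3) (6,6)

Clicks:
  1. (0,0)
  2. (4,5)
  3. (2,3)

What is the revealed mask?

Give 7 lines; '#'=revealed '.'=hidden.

Click 1 (0,0) count=0: revealed 11 new [(0,0) (0,1) (1,0) (1,1) (1,2) (2,0) (2,1) (2,2) (3,0) (3,1) (3,2)] -> total=11
Click 2 (4,5) count=2: revealed 1 new [(4,5)] -> total=12
Click 3 (2,3) count=2: revealed 1 new [(2,3)] -> total=13

Answer: ##.....
###....
####...
###....
.....#.
.......
.......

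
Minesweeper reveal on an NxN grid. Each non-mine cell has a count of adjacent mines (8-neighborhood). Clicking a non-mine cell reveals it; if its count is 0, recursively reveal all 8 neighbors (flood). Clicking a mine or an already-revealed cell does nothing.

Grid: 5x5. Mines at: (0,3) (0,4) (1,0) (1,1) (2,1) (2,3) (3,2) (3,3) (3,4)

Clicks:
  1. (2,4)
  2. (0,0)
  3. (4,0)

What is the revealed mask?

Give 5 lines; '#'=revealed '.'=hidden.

Click 1 (2,4) count=3: revealed 1 new [(2,4)] -> total=1
Click 2 (0,0) count=2: revealed 1 new [(0,0)] -> total=2
Click 3 (4,0) count=0: revealed 4 new [(3,0) (3,1) (4,0) (4,1)] -> total=6

Answer: #....
.....
....#
##...
##...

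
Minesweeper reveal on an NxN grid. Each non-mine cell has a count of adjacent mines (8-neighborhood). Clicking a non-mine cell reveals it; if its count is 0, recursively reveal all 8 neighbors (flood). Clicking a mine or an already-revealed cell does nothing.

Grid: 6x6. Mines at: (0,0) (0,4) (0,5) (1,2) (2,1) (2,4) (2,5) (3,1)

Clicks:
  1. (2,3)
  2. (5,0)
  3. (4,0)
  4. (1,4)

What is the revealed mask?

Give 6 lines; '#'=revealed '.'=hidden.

Click 1 (2,3) count=2: revealed 1 new [(2,3)] -> total=1
Click 2 (5,0) count=0: revealed 16 new [(3,2) (3,3) (3,4) (3,5) (4,0) (4,1) (4,2) (4,3) (4,4) (4,5) (5,0) (5,1) (5,2) (5,3) (5,4) (5,5)] -> total=17
Click 3 (4,0) count=1: revealed 0 new [(none)] -> total=17
Click 4 (1,4) count=4: revealed 1 new [(1,4)] -> total=18

Answer: ......
....#.
...#..
..####
######
######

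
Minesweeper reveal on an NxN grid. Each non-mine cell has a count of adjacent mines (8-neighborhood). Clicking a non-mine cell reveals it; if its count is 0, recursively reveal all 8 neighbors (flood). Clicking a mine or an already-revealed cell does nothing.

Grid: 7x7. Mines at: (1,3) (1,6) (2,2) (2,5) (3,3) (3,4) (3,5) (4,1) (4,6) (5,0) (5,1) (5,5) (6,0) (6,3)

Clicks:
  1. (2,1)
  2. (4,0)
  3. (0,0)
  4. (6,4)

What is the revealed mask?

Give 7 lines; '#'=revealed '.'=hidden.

Answer: ###....
###....
##.....
##.....
#......
.......
....#..

Derivation:
Click 1 (2,1) count=1: revealed 1 new [(2,1)] -> total=1
Click 2 (4,0) count=3: revealed 1 new [(4,0)] -> total=2
Click 3 (0,0) count=0: revealed 9 new [(0,0) (0,1) (0,2) (1,0) (1,1) (1,2) (2,0) (3,0) (3,1)] -> total=11
Click 4 (6,4) count=2: revealed 1 new [(6,4)] -> total=12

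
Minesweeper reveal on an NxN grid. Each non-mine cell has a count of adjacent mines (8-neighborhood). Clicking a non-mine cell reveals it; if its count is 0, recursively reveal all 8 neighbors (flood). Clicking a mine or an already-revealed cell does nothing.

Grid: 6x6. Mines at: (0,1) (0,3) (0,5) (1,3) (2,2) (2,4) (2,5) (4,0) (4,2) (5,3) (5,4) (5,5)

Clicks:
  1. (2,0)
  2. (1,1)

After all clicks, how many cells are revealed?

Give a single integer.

Click 1 (2,0) count=0: revealed 6 new [(1,0) (1,1) (2,0) (2,1) (3,0) (3,1)] -> total=6
Click 2 (1,1) count=2: revealed 0 new [(none)] -> total=6

Answer: 6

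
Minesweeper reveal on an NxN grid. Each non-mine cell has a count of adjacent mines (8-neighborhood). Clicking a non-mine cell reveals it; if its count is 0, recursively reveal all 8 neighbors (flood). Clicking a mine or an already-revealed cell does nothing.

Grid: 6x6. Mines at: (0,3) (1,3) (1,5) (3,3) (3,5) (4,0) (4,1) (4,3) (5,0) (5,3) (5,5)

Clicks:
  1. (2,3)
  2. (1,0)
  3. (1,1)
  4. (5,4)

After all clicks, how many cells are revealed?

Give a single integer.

Click 1 (2,3) count=2: revealed 1 new [(2,3)] -> total=1
Click 2 (1,0) count=0: revealed 12 new [(0,0) (0,1) (0,2) (1,0) (1,1) (1,2) (2,0) (2,1) (2,2) (3,0) (3,1) (3,2)] -> total=13
Click 3 (1,1) count=0: revealed 0 new [(none)] -> total=13
Click 4 (5,4) count=3: revealed 1 new [(5,4)] -> total=14

Answer: 14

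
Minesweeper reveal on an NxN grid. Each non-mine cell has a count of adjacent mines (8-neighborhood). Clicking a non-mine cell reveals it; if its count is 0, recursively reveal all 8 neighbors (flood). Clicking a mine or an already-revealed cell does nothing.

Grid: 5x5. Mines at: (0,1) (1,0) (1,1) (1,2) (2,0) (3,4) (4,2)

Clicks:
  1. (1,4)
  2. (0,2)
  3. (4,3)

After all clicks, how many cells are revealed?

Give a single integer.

Click 1 (1,4) count=0: revealed 6 new [(0,3) (0,4) (1,3) (1,4) (2,3) (2,4)] -> total=6
Click 2 (0,2) count=3: revealed 1 new [(0,2)] -> total=7
Click 3 (4,3) count=2: revealed 1 new [(4,3)] -> total=8

Answer: 8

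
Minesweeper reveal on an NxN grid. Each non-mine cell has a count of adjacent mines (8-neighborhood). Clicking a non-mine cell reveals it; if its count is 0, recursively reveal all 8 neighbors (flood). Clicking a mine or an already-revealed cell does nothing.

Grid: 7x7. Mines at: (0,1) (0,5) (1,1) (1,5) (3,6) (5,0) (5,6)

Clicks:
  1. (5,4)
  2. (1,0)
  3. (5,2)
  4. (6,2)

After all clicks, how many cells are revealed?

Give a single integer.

Answer: 35

Derivation:
Click 1 (5,4) count=0: revealed 34 new [(0,2) (0,3) (0,4) (1,2) (1,3) (1,4) (2,0) (2,1) (2,2) (2,3) (2,4) (2,5) (3,0) (3,1) (3,2) (3,3) (3,4) (3,5) (4,0) (4,1) (4,2) (4,3) (4,4) (4,5) (5,1) (5,2) (5,3) (5,4) (5,5) (6,1) (6,2) (6,3) (6,4) (6,5)] -> total=34
Click 2 (1,0) count=2: revealed 1 new [(1,0)] -> total=35
Click 3 (5,2) count=0: revealed 0 new [(none)] -> total=35
Click 4 (6,2) count=0: revealed 0 new [(none)] -> total=35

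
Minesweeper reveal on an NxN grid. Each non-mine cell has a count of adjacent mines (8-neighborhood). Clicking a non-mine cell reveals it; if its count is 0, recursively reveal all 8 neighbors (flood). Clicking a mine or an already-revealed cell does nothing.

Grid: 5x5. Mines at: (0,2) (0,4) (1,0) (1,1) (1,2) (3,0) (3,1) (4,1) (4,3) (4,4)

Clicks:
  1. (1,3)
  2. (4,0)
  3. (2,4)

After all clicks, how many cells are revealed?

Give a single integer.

Click 1 (1,3) count=3: revealed 1 new [(1,3)] -> total=1
Click 2 (4,0) count=3: revealed 1 new [(4,0)] -> total=2
Click 3 (2,4) count=0: revealed 5 new [(1,4) (2,3) (2,4) (3,3) (3,4)] -> total=7

Answer: 7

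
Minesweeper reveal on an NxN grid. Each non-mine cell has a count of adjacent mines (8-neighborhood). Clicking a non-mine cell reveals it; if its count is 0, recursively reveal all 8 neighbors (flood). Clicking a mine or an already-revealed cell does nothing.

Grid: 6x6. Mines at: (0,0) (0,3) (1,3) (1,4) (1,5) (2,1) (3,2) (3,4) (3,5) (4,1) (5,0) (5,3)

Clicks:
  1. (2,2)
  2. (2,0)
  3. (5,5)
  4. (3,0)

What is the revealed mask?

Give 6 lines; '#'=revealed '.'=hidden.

Click 1 (2,2) count=3: revealed 1 new [(2,2)] -> total=1
Click 2 (2,0) count=1: revealed 1 new [(2,0)] -> total=2
Click 3 (5,5) count=0: revealed 4 new [(4,4) (4,5) (5,4) (5,5)] -> total=6
Click 4 (3,0) count=2: revealed 1 new [(3,0)] -> total=7

Answer: ......
......
#.#...
#.....
....##
....##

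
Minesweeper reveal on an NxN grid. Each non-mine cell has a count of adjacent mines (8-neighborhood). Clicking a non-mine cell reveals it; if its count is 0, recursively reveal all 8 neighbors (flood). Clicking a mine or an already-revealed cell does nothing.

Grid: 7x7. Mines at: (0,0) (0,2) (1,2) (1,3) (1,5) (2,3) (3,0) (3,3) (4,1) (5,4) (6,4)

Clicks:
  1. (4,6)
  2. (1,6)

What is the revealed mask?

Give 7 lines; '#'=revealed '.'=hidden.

Answer: .......
......#
....###
....###
....###
.....##
.....##

Derivation:
Click 1 (4,6) count=0: revealed 13 new [(2,4) (2,5) (2,6) (3,4) (3,5) (3,6) (4,4) (4,5) (4,6) (5,5) (5,6) (6,5) (6,6)] -> total=13
Click 2 (1,6) count=1: revealed 1 new [(1,6)] -> total=14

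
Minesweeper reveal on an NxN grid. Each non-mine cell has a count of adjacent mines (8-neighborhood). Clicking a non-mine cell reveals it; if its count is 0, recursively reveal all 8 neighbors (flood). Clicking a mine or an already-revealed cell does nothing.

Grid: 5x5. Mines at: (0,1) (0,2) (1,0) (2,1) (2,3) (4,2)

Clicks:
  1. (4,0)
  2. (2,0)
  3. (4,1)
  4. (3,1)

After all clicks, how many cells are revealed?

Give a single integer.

Click 1 (4,0) count=0: revealed 4 new [(3,0) (3,1) (4,0) (4,1)] -> total=4
Click 2 (2,0) count=2: revealed 1 new [(2,0)] -> total=5
Click 3 (4,1) count=1: revealed 0 new [(none)] -> total=5
Click 4 (3,1) count=2: revealed 0 new [(none)] -> total=5

Answer: 5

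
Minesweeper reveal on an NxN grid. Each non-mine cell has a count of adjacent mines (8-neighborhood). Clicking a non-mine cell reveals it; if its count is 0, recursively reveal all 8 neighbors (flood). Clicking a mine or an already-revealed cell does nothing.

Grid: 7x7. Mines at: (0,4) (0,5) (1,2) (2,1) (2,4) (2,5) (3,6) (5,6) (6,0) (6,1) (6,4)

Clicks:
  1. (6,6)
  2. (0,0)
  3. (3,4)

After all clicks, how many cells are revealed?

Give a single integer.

Click 1 (6,6) count=1: revealed 1 new [(6,6)] -> total=1
Click 2 (0,0) count=0: revealed 4 new [(0,0) (0,1) (1,0) (1,1)] -> total=5
Click 3 (3,4) count=2: revealed 1 new [(3,4)] -> total=6

Answer: 6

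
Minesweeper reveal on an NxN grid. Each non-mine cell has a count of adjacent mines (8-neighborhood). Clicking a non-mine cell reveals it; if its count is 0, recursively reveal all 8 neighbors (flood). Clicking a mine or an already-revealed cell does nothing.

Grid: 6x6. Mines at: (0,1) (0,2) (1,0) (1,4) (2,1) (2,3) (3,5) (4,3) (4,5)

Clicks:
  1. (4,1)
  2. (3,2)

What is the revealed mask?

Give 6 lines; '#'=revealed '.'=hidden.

Answer: ......
......
......
###...
###...
###...

Derivation:
Click 1 (4,1) count=0: revealed 9 new [(3,0) (3,1) (3,2) (4,0) (4,1) (4,2) (5,0) (5,1) (5,2)] -> total=9
Click 2 (3,2) count=3: revealed 0 new [(none)] -> total=9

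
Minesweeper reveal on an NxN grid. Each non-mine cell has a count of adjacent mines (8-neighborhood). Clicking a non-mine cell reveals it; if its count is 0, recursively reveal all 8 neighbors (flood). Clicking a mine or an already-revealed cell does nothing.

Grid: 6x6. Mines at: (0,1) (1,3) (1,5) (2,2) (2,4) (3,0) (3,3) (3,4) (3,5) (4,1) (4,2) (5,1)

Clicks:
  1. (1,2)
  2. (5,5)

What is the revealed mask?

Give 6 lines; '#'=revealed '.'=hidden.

Click 1 (1,2) count=3: revealed 1 new [(1,2)] -> total=1
Click 2 (5,5) count=0: revealed 6 new [(4,3) (4,4) (4,5) (5,3) (5,4) (5,5)] -> total=7

Answer: ......
..#...
......
......
...###
...###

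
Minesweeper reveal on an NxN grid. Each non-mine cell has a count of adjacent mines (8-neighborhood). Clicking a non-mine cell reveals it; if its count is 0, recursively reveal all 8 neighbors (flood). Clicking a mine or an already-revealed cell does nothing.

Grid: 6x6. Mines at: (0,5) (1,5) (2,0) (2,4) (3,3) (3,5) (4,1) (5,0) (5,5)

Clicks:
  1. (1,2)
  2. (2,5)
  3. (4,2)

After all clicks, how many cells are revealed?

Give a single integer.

Answer: 15

Derivation:
Click 1 (1,2) count=0: revealed 13 new [(0,0) (0,1) (0,2) (0,3) (0,4) (1,0) (1,1) (1,2) (1,3) (1,4) (2,1) (2,2) (2,3)] -> total=13
Click 2 (2,5) count=3: revealed 1 new [(2,5)] -> total=14
Click 3 (4,2) count=2: revealed 1 new [(4,2)] -> total=15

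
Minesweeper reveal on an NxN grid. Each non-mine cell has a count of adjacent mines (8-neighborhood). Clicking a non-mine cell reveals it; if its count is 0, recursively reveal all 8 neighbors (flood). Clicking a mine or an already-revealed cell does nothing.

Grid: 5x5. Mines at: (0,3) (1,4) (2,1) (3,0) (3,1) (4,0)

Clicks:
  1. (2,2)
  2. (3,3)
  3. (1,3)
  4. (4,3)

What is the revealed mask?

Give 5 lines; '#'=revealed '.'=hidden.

Answer: .....
...#.
..###
..###
..###

Derivation:
Click 1 (2,2) count=2: revealed 1 new [(2,2)] -> total=1
Click 2 (3,3) count=0: revealed 8 new [(2,3) (2,4) (3,2) (3,3) (3,4) (4,2) (4,3) (4,4)] -> total=9
Click 3 (1,3) count=2: revealed 1 new [(1,3)] -> total=10
Click 4 (4,3) count=0: revealed 0 new [(none)] -> total=10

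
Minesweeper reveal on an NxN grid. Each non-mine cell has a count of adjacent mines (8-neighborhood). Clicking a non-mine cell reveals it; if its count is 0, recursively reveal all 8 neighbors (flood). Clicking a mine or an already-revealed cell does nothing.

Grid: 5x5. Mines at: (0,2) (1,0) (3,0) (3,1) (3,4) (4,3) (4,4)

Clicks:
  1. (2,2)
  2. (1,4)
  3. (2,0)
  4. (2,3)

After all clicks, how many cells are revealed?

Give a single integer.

Answer: 8

Derivation:
Click 1 (2,2) count=1: revealed 1 new [(2,2)] -> total=1
Click 2 (1,4) count=0: revealed 6 new [(0,3) (0,4) (1,3) (1,4) (2,3) (2,4)] -> total=7
Click 3 (2,0) count=3: revealed 1 new [(2,0)] -> total=8
Click 4 (2,3) count=1: revealed 0 new [(none)] -> total=8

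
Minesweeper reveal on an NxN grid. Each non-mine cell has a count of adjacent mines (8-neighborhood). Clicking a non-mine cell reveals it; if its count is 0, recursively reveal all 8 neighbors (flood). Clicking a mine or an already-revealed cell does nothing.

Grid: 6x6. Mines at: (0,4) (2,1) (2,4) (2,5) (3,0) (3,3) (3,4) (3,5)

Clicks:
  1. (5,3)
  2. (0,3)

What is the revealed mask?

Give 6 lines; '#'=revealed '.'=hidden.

Click 1 (5,3) count=0: revealed 12 new [(4,0) (4,1) (4,2) (4,3) (4,4) (4,5) (5,0) (5,1) (5,2) (5,3) (5,4) (5,5)] -> total=12
Click 2 (0,3) count=1: revealed 1 new [(0,3)] -> total=13

Answer: ...#..
......
......
......
######
######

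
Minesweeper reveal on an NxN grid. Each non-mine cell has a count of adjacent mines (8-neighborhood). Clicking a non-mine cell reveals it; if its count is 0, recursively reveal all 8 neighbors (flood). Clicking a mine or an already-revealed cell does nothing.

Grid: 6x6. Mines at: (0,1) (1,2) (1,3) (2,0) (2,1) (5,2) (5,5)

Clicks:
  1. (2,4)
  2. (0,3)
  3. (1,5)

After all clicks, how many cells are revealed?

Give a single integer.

Answer: 17

Derivation:
Click 1 (2,4) count=1: revealed 1 new [(2,4)] -> total=1
Click 2 (0,3) count=2: revealed 1 new [(0,3)] -> total=2
Click 3 (1,5) count=0: revealed 15 new [(0,4) (0,5) (1,4) (1,5) (2,2) (2,3) (2,5) (3,2) (3,3) (3,4) (3,5) (4,2) (4,3) (4,4) (4,5)] -> total=17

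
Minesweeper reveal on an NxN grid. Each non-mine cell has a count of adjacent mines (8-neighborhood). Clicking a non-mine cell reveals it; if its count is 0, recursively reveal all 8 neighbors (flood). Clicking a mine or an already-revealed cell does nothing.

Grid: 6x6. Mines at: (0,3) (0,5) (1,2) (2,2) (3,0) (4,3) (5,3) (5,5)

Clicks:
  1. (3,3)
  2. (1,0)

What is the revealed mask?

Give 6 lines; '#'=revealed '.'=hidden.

Click 1 (3,3) count=2: revealed 1 new [(3,3)] -> total=1
Click 2 (1,0) count=0: revealed 6 new [(0,0) (0,1) (1,0) (1,1) (2,0) (2,1)] -> total=7

Answer: ##....
##....
##....
...#..
......
......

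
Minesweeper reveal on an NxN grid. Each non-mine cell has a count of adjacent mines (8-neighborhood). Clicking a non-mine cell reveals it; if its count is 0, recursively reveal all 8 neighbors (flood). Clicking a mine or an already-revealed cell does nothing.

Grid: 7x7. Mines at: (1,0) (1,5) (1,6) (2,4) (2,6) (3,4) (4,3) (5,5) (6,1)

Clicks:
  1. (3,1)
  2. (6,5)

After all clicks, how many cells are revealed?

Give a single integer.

Answer: 23

Derivation:
Click 1 (3,1) count=0: revealed 22 new [(0,1) (0,2) (0,3) (0,4) (1,1) (1,2) (1,3) (1,4) (2,0) (2,1) (2,2) (2,3) (3,0) (3,1) (3,2) (3,3) (4,0) (4,1) (4,2) (5,0) (5,1) (5,2)] -> total=22
Click 2 (6,5) count=1: revealed 1 new [(6,5)] -> total=23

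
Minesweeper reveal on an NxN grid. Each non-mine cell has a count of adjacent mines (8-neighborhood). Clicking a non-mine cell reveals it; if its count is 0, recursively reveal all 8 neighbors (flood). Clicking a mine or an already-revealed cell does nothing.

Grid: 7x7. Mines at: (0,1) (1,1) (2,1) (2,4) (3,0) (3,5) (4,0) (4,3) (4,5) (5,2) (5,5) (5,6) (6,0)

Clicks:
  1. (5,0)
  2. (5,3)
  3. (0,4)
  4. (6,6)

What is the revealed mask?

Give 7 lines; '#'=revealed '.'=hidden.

Click 1 (5,0) count=2: revealed 1 new [(5,0)] -> total=1
Click 2 (5,3) count=2: revealed 1 new [(5,3)] -> total=2
Click 3 (0,4) count=0: revealed 12 new [(0,2) (0,3) (0,4) (0,5) (0,6) (1,2) (1,3) (1,4) (1,5) (1,6) (2,5) (2,6)] -> total=14
Click 4 (6,6) count=2: revealed 1 new [(6,6)] -> total=15

Answer: ..#####
..#####
.....##
.......
.......
#..#...
......#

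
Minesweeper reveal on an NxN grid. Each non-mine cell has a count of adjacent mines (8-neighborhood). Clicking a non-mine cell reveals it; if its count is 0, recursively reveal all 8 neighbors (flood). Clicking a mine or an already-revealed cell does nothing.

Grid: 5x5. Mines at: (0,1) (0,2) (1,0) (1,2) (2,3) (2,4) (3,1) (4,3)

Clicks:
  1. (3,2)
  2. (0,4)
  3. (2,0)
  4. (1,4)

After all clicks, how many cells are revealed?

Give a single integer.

Answer: 6

Derivation:
Click 1 (3,2) count=3: revealed 1 new [(3,2)] -> total=1
Click 2 (0,4) count=0: revealed 4 new [(0,3) (0,4) (1,3) (1,4)] -> total=5
Click 3 (2,0) count=2: revealed 1 new [(2,0)] -> total=6
Click 4 (1,4) count=2: revealed 0 new [(none)] -> total=6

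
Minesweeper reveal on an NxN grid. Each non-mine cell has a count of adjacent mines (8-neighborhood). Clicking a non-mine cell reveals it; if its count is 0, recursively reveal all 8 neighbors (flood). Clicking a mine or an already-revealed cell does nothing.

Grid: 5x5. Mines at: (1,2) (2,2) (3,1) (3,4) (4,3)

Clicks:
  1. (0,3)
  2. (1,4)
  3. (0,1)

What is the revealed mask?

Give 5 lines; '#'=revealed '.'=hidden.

Click 1 (0,3) count=1: revealed 1 new [(0,3)] -> total=1
Click 2 (1,4) count=0: revealed 5 new [(0,4) (1,3) (1,4) (2,3) (2,4)] -> total=6
Click 3 (0,1) count=1: revealed 1 new [(0,1)] -> total=7

Answer: .#.##
...##
...##
.....
.....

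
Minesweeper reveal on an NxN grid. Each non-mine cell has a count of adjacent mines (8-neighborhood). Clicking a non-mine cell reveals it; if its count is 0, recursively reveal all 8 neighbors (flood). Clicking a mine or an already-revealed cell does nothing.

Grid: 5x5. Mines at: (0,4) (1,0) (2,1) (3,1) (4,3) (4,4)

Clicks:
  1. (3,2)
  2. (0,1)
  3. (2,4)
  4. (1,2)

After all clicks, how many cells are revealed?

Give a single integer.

Answer: 10

Derivation:
Click 1 (3,2) count=3: revealed 1 new [(3,2)] -> total=1
Click 2 (0,1) count=1: revealed 1 new [(0,1)] -> total=2
Click 3 (2,4) count=0: revealed 8 new [(1,2) (1,3) (1,4) (2,2) (2,3) (2,4) (3,3) (3,4)] -> total=10
Click 4 (1,2) count=1: revealed 0 new [(none)] -> total=10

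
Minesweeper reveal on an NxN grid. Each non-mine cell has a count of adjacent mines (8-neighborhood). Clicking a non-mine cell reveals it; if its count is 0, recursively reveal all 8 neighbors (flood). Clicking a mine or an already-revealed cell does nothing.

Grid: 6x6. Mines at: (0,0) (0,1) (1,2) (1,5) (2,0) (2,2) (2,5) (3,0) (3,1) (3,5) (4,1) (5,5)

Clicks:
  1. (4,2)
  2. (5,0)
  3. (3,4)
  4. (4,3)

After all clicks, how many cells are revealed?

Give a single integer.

Click 1 (4,2) count=2: revealed 1 new [(4,2)] -> total=1
Click 2 (5,0) count=1: revealed 1 new [(5,0)] -> total=2
Click 3 (3,4) count=2: revealed 1 new [(3,4)] -> total=3
Click 4 (4,3) count=0: revealed 7 new [(3,2) (3,3) (4,3) (4,4) (5,2) (5,3) (5,4)] -> total=10

Answer: 10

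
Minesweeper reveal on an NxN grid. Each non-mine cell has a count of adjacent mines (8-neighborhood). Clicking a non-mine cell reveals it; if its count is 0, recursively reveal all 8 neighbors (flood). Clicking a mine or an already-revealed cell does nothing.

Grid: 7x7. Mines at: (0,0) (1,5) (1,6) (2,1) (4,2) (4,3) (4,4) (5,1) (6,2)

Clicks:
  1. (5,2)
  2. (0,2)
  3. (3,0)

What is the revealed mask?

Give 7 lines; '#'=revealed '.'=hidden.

Answer: .####..
.####..
..###..
#.###..
.......
..#....
.......

Derivation:
Click 1 (5,2) count=4: revealed 1 new [(5,2)] -> total=1
Click 2 (0,2) count=0: revealed 14 new [(0,1) (0,2) (0,3) (0,4) (1,1) (1,2) (1,3) (1,4) (2,2) (2,3) (2,4) (3,2) (3,3) (3,4)] -> total=15
Click 3 (3,0) count=1: revealed 1 new [(3,0)] -> total=16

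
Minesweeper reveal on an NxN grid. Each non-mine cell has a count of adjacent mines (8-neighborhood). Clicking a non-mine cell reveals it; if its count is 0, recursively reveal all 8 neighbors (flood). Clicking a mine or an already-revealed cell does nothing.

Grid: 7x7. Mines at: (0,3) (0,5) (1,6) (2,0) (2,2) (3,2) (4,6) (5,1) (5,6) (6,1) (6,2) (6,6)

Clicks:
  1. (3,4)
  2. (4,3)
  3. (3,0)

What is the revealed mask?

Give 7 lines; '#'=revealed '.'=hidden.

Click 1 (3,4) count=0: revealed 18 new [(1,3) (1,4) (1,5) (2,3) (2,4) (2,5) (3,3) (3,4) (3,5) (4,3) (4,4) (4,5) (5,3) (5,4) (5,5) (6,3) (6,4) (6,5)] -> total=18
Click 2 (4,3) count=1: revealed 0 new [(none)] -> total=18
Click 3 (3,0) count=1: revealed 1 new [(3,0)] -> total=19

Answer: .......
...###.
...###.
#..###.
...###.
...###.
...###.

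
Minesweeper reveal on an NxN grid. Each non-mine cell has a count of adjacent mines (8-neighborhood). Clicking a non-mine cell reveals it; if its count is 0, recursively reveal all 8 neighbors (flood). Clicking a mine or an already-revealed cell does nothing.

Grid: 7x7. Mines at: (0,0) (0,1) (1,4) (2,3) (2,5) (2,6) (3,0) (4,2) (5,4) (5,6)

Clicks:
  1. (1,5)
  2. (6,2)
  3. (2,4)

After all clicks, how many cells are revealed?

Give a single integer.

Answer: 12

Derivation:
Click 1 (1,5) count=3: revealed 1 new [(1,5)] -> total=1
Click 2 (6,2) count=0: revealed 10 new [(4,0) (4,1) (5,0) (5,1) (5,2) (5,3) (6,0) (6,1) (6,2) (6,3)] -> total=11
Click 3 (2,4) count=3: revealed 1 new [(2,4)] -> total=12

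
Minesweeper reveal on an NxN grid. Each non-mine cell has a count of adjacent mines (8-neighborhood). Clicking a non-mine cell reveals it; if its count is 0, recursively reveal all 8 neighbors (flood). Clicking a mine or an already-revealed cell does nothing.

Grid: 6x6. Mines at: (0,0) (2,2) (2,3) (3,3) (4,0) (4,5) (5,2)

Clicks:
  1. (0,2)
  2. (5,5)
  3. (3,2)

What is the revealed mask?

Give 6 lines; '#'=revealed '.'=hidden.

Answer: .#####
.#####
....##
..#.##
......
.....#

Derivation:
Click 1 (0,2) count=0: revealed 14 new [(0,1) (0,2) (0,3) (0,4) (0,5) (1,1) (1,2) (1,3) (1,4) (1,5) (2,4) (2,5) (3,4) (3,5)] -> total=14
Click 2 (5,5) count=1: revealed 1 new [(5,5)] -> total=15
Click 3 (3,2) count=3: revealed 1 new [(3,2)] -> total=16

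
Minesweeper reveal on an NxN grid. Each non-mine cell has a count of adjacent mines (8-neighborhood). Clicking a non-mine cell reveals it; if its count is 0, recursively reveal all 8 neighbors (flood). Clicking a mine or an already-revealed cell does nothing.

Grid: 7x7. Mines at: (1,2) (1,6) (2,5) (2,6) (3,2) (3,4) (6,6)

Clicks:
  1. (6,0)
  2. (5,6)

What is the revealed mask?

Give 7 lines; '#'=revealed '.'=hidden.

Answer: ##.....
##.....
##.....
##.....
######.
#######
######.

Derivation:
Click 1 (6,0) count=0: revealed 26 new [(0,0) (0,1) (1,0) (1,1) (2,0) (2,1) (3,0) (3,1) (4,0) (4,1) (4,2) (4,3) (4,4) (4,5) (5,0) (5,1) (5,2) (5,3) (5,4) (5,5) (6,0) (6,1) (6,2) (6,3) (6,4) (6,5)] -> total=26
Click 2 (5,6) count=1: revealed 1 new [(5,6)] -> total=27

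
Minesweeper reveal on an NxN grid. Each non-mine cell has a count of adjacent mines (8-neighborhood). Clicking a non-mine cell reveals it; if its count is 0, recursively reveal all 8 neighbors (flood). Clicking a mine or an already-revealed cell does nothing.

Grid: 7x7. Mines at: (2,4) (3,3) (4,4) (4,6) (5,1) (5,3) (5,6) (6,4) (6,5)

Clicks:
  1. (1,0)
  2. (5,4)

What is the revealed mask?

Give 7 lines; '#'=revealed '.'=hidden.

Click 1 (1,0) count=0: revealed 28 new [(0,0) (0,1) (0,2) (0,3) (0,4) (0,5) (0,6) (1,0) (1,1) (1,2) (1,3) (1,4) (1,5) (1,6) (2,0) (2,1) (2,2) (2,3) (2,5) (2,6) (3,0) (3,1) (3,2) (3,5) (3,6) (4,0) (4,1) (4,2)] -> total=28
Click 2 (5,4) count=4: revealed 1 new [(5,4)] -> total=29

Answer: #######
#######
####.##
###..##
###....
....#..
.......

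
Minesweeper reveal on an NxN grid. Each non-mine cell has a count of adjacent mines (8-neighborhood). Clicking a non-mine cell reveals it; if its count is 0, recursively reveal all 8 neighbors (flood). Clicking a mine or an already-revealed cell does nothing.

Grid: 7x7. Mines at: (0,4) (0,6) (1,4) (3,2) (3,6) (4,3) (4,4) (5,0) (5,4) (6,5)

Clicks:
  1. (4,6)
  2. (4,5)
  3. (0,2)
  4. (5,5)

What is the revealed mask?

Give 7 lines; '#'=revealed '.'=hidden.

Answer: ####...
####...
####...
##.....
##...##
.....#.
.......

Derivation:
Click 1 (4,6) count=1: revealed 1 new [(4,6)] -> total=1
Click 2 (4,5) count=3: revealed 1 new [(4,5)] -> total=2
Click 3 (0,2) count=0: revealed 16 new [(0,0) (0,1) (0,2) (0,3) (1,0) (1,1) (1,2) (1,3) (2,0) (2,1) (2,2) (2,3) (3,0) (3,1) (4,0) (4,1)] -> total=18
Click 4 (5,5) count=3: revealed 1 new [(5,5)] -> total=19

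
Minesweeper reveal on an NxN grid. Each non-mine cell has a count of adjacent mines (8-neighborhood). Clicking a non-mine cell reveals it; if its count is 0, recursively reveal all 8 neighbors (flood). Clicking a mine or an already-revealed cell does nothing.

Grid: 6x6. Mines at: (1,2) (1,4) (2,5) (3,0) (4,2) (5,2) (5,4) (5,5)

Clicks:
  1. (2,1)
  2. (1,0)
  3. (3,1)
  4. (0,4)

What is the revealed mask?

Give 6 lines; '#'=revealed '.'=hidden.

Answer: ##..#.
##....
##....
.#....
......
......

Derivation:
Click 1 (2,1) count=2: revealed 1 new [(2,1)] -> total=1
Click 2 (1,0) count=0: revealed 5 new [(0,0) (0,1) (1,0) (1,1) (2,0)] -> total=6
Click 3 (3,1) count=2: revealed 1 new [(3,1)] -> total=7
Click 4 (0,4) count=1: revealed 1 new [(0,4)] -> total=8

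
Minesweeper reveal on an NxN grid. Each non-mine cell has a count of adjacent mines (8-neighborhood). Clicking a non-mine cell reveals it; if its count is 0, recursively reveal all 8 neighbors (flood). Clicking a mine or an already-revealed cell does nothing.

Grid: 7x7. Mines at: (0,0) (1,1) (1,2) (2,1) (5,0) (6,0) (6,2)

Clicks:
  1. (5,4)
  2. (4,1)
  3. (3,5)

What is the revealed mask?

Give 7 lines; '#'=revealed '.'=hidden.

Answer: ...####
...####
..#####
.######
.######
.######
...####

Derivation:
Click 1 (5,4) count=0: revealed 35 new [(0,3) (0,4) (0,5) (0,6) (1,3) (1,4) (1,5) (1,6) (2,2) (2,3) (2,4) (2,5) (2,6) (3,1) (3,2) (3,3) (3,4) (3,5) (3,6) (4,1) (4,2) (4,3) (4,4) (4,5) (4,6) (5,1) (5,2) (5,3) (5,4) (5,5) (5,6) (6,3) (6,4) (6,5) (6,6)] -> total=35
Click 2 (4,1) count=1: revealed 0 new [(none)] -> total=35
Click 3 (3,5) count=0: revealed 0 new [(none)] -> total=35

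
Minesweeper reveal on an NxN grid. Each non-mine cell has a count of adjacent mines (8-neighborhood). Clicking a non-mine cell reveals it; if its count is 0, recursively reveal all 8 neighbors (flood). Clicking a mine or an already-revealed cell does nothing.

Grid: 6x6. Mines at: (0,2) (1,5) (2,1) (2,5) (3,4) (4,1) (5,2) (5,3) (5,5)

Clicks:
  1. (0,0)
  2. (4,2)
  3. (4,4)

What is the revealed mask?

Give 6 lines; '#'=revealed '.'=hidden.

Answer: ##....
##....
......
......
..#.#.
......

Derivation:
Click 1 (0,0) count=0: revealed 4 new [(0,0) (0,1) (1,0) (1,1)] -> total=4
Click 2 (4,2) count=3: revealed 1 new [(4,2)] -> total=5
Click 3 (4,4) count=3: revealed 1 new [(4,4)] -> total=6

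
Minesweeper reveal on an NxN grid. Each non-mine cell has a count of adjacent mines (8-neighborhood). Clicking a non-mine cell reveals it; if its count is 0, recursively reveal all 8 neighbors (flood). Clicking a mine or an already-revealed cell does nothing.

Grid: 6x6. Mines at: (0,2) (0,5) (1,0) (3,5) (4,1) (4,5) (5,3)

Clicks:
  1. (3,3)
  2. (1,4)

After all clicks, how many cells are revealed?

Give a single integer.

Click 1 (3,3) count=0: revealed 15 new [(1,1) (1,2) (1,3) (1,4) (2,1) (2,2) (2,3) (2,4) (3,1) (3,2) (3,3) (3,4) (4,2) (4,3) (4,4)] -> total=15
Click 2 (1,4) count=1: revealed 0 new [(none)] -> total=15

Answer: 15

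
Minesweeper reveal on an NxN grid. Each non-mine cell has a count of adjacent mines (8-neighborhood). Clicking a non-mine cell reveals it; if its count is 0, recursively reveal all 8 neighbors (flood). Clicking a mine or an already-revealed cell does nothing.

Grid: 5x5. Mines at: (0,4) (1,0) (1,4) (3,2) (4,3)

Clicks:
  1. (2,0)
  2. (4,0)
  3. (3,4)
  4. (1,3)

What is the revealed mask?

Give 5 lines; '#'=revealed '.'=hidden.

Click 1 (2,0) count=1: revealed 1 new [(2,0)] -> total=1
Click 2 (4,0) count=0: revealed 5 new [(2,1) (3,0) (3,1) (4,0) (4,1)] -> total=6
Click 3 (3,4) count=1: revealed 1 new [(3,4)] -> total=7
Click 4 (1,3) count=2: revealed 1 new [(1,3)] -> total=8

Answer: .....
...#.
##...
##..#
##...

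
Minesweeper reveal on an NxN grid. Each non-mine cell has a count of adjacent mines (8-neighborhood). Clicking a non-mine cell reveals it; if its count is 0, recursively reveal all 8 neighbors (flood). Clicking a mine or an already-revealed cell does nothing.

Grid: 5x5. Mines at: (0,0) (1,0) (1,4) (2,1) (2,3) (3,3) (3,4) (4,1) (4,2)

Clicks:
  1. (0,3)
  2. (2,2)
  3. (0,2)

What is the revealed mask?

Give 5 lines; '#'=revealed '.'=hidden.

Click 1 (0,3) count=1: revealed 1 new [(0,3)] -> total=1
Click 2 (2,2) count=3: revealed 1 new [(2,2)] -> total=2
Click 3 (0,2) count=0: revealed 5 new [(0,1) (0,2) (1,1) (1,2) (1,3)] -> total=7

Answer: .###.
.###.
..#..
.....
.....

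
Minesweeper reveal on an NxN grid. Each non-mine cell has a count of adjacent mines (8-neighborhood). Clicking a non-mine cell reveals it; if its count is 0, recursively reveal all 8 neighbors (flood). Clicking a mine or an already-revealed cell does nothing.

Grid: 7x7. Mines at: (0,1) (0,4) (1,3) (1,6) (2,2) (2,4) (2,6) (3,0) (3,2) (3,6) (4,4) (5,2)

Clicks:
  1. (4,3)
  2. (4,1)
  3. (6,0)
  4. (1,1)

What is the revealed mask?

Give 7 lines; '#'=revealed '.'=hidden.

Click 1 (4,3) count=3: revealed 1 new [(4,3)] -> total=1
Click 2 (4,1) count=3: revealed 1 new [(4,1)] -> total=2
Click 3 (6,0) count=0: revealed 5 new [(4,0) (5,0) (5,1) (6,0) (6,1)] -> total=7
Click 4 (1,1) count=2: revealed 1 new [(1,1)] -> total=8

Answer: .......
.#.....
.......
.......
##.#...
##.....
##.....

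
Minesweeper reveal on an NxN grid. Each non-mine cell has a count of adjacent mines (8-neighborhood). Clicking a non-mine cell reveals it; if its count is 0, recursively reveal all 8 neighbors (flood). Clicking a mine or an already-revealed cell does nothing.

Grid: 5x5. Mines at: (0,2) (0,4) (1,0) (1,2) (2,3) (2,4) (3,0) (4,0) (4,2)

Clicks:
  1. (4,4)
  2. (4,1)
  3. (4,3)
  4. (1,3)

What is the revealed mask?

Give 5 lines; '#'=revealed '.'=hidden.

Answer: .....
...#.
.....
...##
.#.##

Derivation:
Click 1 (4,4) count=0: revealed 4 new [(3,3) (3,4) (4,3) (4,4)] -> total=4
Click 2 (4,1) count=3: revealed 1 new [(4,1)] -> total=5
Click 3 (4,3) count=1: revealed 0 new [(none)] -> total=5
Click 4 (1,3) count=5: revealed 1 new [(1,3)] -> total=6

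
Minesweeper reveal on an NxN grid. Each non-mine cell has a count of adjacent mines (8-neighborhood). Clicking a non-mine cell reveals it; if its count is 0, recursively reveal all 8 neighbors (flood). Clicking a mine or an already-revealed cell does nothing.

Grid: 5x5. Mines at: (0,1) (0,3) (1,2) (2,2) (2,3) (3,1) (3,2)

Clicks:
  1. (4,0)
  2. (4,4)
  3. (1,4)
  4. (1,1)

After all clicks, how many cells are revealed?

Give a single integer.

Click 1 (4,0) count=1: revealed 1 new [(4,0)] -> total=1
Click 2 (4,4) count=0: revealed 4 new [(3,3) (3,4) (4,3) (4,4)] -> total=5
Click 3 (1,4) count=2: revealed 1 new [(1,4)] -> total=6
Click 4 (1,1) count=3: revealed 1 new [(1,1)] -> total=7

Answer: 7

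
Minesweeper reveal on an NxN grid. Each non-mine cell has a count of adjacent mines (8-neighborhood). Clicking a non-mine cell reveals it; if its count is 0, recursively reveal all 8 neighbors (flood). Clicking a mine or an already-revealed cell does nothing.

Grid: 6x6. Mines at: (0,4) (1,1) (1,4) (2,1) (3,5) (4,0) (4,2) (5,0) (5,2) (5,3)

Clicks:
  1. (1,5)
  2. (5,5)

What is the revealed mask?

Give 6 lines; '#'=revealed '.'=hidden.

Click 1 (1,5) count=2: revealed 1 new [(1,5)] -> total=1
Click 2 (5,5) count=0: revealed 4 new [(4,4) (4,5) (5,4) (5,5)] -> total=5

Answer: ......
.....#
......
......
....##
....##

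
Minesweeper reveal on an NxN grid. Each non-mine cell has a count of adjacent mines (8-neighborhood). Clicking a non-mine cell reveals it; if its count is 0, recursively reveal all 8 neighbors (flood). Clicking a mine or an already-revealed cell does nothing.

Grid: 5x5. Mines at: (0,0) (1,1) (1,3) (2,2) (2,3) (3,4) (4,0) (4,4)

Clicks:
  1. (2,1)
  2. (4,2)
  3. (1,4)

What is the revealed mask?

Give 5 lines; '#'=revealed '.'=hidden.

Answer: .....
....#
.#...
.###.
.###.

Derivation:
Click 1 (2,1) count=2: revealed 1 new [(2,1)] -> total=1
Click 2 (4,2) count=0: revealed 6 new [(3,1) (3,2) (3,3) (4,1) (4,2) (4,3)] -> total=7
Click 3 (1,4) count=2: revealed 1 new [(1,4)] -> total=8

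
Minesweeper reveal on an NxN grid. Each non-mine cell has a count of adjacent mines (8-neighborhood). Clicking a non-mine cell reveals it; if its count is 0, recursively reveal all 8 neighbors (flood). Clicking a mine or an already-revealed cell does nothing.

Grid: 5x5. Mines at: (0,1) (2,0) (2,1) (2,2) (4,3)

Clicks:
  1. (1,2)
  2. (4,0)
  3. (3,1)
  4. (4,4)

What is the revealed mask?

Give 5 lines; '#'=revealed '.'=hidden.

Click 1 (1,2) count=3: revealed 1 new [(1,2)] -> total=1
Click 2 (4,0) count=0: revealed 6 new [(3,0) (3,1) (3,2) (4,0) (4,1) (4,2)] -> total=7
Click 3 (3,1) count=3: revealed 0 new [(none)] -> total=7
Click 4 (4,4) count=1: revealed 1 new [(4,4)] -> total=8

Answer: .....
..#..
.....
###..
###.#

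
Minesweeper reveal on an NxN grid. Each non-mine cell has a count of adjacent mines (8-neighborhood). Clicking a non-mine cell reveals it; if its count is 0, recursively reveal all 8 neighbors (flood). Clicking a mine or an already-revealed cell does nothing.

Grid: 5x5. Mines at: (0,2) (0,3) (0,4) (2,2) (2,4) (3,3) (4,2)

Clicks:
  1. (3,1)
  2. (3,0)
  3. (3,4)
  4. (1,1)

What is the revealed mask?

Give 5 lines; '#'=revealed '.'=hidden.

Answer: ##...
##...
##...
##..#
##...

Derivation:
Click 1 (3,1) count=2: revealed 1 new [(3,1)] -> total=1
Click 2 (3,0) count=0: revealed 9 new [(0,0) (0,1) (1,0) (1,1) (2,0) (2,1) (3,0) (4,0) (4,1)] -> total=10
Click 3 (3,4) count=2: revealed 1 new [(3,4)] -> total=11
Click 4 (1,1) count=2: revealed 0 new [(none)] -> total=11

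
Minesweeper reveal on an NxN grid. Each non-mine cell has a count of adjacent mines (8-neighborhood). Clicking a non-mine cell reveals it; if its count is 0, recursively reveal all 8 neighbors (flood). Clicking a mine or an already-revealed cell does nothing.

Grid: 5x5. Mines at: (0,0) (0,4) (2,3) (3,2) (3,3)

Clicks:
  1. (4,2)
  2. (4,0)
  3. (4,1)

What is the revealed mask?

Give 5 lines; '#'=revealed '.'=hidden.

Answer: .....
##...
##...
##...
###..

Derivation:
Click 1 (4,2) count=2: revealed 1 new [(4,2)] -> total=1
Click 2 (4,0) count=0: revealed 8 new [(1,0) (1,1) (2,0) (2,1) (3,0) (3,1) (4,0) (4,1)] -> total=9
Click 3 (4,1) count=1: revealed 0 new [(none)] -> total=9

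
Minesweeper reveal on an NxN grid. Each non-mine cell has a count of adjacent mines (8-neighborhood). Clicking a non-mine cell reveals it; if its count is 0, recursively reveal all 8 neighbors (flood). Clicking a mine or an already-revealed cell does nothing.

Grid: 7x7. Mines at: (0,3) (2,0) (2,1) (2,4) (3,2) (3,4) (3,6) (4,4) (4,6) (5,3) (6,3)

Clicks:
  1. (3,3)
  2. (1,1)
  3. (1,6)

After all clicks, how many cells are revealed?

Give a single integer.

Answer: 10

Derivation:
Click 1 (3,3) count=4: revealed 1 new [(3,3)] -> total=1
Click 2 (1,1) count=2: revealed 1 new [(1,1)] -> total=2
Click 3 (1,6) count=0: revealed 8 new [(0,4) (0,5) (0,6) (1,4) (1,5) (1,6) (2,5) (2,6)] -> total=10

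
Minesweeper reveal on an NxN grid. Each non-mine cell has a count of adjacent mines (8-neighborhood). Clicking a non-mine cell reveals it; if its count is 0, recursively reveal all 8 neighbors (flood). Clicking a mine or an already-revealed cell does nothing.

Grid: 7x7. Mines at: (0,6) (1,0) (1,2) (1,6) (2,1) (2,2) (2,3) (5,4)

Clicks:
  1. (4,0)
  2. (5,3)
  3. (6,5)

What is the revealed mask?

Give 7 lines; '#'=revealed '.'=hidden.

Answer: .......
.......
.......
####...
####...
####...
####.#.

Derivation:
Click 1 (4,0) count=0: revealed 16 new [(3,0) (3,1) (3,2) (3,3) (4,0) (4,1) (4,2) (4,3) (5,0) (5,1) (5,2) (5,3) (6,0) (6,1) (6,2) (6,3)] -> total=16
Click 2 (5,3) count=1: revealed 0 new [(none)] -> total=16
Click 3 (6,5) count=1: revealed 1 new [(6,5)] -> total=17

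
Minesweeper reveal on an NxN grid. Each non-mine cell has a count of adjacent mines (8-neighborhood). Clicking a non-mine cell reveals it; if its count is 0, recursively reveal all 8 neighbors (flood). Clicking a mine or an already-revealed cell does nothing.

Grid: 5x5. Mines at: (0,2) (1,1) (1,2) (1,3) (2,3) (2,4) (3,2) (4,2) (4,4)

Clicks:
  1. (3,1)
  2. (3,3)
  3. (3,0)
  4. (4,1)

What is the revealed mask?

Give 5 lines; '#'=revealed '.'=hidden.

Answer: .....
.....
##...
##.#.
##...

Derivation:
Click 1 (3,1) count=2: revealed 1 new [(3,1)] -> total=1
Click 2 (3,3) count=5: revealed 1 new [(3,3)] -> total=2
Click 3 (3,0) count=0: revealed 5 new [(2,0) (2,1) (3,0) (4,0) (4,1)] -> total=7
Click 4 (4,1) count=2: revealed 0 new [(none)] -> total=7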